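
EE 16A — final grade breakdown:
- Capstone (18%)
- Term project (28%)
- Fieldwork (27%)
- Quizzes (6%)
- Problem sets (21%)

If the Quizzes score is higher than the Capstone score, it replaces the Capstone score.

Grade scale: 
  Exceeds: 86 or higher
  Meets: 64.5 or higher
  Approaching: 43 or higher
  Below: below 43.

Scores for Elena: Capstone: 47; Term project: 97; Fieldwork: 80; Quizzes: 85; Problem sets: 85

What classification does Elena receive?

Exceeds

Quizzes (85) > Capstone (47), so Capstone counts as 85.
Weighted total:
  Capstone 85 × 0.18 = 15.3
  Term project 97 × 0.28 = 27.16
  Fieldwork 80 × 0.27 = 21.6
  Quizzes 85 × 0.06 = 5.1
  Problem sets 85 × 0.21 = 17.85
Sum = 87.01
87.01 ≥ 86 → Exceeds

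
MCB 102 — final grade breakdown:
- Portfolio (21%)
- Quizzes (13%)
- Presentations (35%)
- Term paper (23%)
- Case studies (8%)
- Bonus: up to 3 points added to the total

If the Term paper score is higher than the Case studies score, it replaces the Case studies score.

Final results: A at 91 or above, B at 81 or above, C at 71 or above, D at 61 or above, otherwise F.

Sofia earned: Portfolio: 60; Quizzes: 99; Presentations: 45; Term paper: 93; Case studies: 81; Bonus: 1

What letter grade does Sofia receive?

Term paper (93) > Case studies (81), so Case studies counts as 93.
Weighted total:
  Portfolio 60 × 0.21 = 12.6
  Quizzes 99 × 0.13 = 12.87
  Presentations 45 × 0.35 = 15.75
  Term paper 93 × 0.23 = 21.39
  Case studies 93 × 0.08 = 7.44
Sum = 70.05
Bonus: 70.05 + 1 = 71.05
71.05 is ≥ 71 and < 81 → C

C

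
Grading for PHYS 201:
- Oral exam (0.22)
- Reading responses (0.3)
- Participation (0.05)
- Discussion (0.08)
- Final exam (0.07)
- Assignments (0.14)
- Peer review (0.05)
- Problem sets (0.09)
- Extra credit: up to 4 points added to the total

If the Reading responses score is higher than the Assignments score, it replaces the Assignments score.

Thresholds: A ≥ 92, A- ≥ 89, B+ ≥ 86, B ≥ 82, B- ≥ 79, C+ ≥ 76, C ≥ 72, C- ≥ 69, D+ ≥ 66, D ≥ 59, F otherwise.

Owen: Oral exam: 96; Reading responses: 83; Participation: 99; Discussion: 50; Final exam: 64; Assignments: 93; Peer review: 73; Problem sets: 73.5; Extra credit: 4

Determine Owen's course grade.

Reading responses (83) ≤ Assignments (93), so Assignments stays at 93.
Weighted total:
  Oral exam 96 × 0.22 = 21.12
  Reading responses 83 × 0.3 = 24.9
  Participation 99 × 0.05 = 4.95
  Discussion 50 × 0.08 = 4
  Final exam 64 × 0.07 = 4.48
  Assignments 93 × 0.14 = 13.02
  Peer review 73 × 0.05 = 3.65
  Problem sets 73.5 × 0.09 = 6.615
Sum = 82.735
Extra credit: 82.735 + 4 = 86.735
86.735 is ≥ 86 and < 89 → B+

B+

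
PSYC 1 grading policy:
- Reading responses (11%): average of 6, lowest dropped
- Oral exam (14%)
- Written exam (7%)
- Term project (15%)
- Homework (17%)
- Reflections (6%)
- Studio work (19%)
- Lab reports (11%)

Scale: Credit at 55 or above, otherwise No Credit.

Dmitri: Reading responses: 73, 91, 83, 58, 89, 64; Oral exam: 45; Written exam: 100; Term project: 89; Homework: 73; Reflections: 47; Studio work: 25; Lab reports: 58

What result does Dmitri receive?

Credit

Reading responses: drop 58 → average of remaining 5 = 400/5 = 80
Weighted total:
  Reading responses 80 × 0.11 = 8.8
  Oral exam 45 × 0.14 = 6.3
  Written exam 100 × 0.07 = 7
  Term project 89 × 0.15 = 13.35
  Homework 73 × 0.17 = 12.41
  Reflections 47 × 0.06 = 2.82
  Studio work 25 × 0.19 = 4.75
  Lab reports 58 × 0.11 = 6.38
Sum = 61.81
61.81 ≥ 55 → Credit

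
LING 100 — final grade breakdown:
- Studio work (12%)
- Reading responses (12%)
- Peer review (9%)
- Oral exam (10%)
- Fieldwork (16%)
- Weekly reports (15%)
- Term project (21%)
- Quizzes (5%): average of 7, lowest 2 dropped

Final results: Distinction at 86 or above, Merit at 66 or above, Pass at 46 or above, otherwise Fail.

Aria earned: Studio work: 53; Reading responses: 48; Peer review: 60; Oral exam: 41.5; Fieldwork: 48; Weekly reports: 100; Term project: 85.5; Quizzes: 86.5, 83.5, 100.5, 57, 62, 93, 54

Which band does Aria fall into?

Merit

Quizzes: drop 54, 57 → average of remaining 5 = 425.5/5 = 85.1
Weighted total:
  Studio work 53 × 0.12 = 6.36
  Reading responses 48 × 0.12 = 5.76
  Peer review 60 × 0.09 = 5.4
  Oral exam 41.5 × 0.1 = 4.15
  Fieldwork 48 × 0.16 = 7.68
  Weekly reports 100 × 0.15 = 15
  Term project 85.5 × 0.21 = 17.955
  Quizzes 85.1 × 0.05 = 4.255
Sum = 66.56
66.56 is ≥ 66 and < 86 → Merit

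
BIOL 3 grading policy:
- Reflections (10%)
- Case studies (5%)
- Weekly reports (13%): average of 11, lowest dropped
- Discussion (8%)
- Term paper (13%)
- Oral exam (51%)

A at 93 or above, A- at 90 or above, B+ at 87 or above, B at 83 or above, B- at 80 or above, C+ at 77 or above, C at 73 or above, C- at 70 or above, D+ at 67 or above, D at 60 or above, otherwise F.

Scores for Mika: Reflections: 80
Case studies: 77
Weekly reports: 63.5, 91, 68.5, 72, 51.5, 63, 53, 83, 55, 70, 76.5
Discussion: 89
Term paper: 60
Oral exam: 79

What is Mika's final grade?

C

Weekly reports: drop 51.5 → average of remaining 10 = 695.5/10 = 69.55
Weighted total:
  Reflections 80 × 0.1 = 8
  Case studies 77 × 0.05 = 3.85
  Weekly reports 69.55 × 0.13 = 9.0415
  Discussion 89 × 0.08 = 7.12
  Term paper 60 × 0.13 = 7.8
  Oral exam 79 × 0.51 = 40.29
Sum = 76.1015
76.1015 is ≥ 73 and < 77 → C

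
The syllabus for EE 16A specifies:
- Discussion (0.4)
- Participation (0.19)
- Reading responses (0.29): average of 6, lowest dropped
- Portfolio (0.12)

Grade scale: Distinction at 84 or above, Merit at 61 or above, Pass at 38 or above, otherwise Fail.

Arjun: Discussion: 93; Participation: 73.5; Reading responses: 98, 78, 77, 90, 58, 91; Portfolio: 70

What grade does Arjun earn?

Distinction

Reading responses: drop 58 → average of remaining 5 = 434/5 = 86.8
Weighted total:
  Discussion 93 × 0.4 = 37.2
  Participation 73.5 × 0.19 = 13.965
  Reading responses 86.8 × 0.29 = 25.172
  Portfolio 70 × 0.12 = 8.4
Sum = 84.737
84.737 ≥ 84 → Distinction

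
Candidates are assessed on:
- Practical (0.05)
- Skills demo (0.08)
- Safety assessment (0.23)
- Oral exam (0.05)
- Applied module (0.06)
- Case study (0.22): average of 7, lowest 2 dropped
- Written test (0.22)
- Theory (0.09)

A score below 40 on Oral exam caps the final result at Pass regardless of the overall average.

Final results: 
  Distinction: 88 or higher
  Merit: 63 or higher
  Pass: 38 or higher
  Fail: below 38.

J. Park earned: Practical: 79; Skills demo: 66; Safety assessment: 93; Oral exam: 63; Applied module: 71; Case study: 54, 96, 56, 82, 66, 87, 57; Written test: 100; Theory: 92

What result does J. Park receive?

Merit

Case study: drop 54, 56 → average of remaining 5 = 388/5 = 77.6
Oral exam score 63 ≥ 40: minimum met.
Weighted total:
  Practical 79 × 0.05 = 3.95
  Skills demo 66 × 0.08 = 5.28
  Safety assessment 93 × 0.23 = 21.39
  Oral exam 63 × 0.05 = 3.15
  Applied module 71 × 0.06 = 4.26
  Case study 77.6 × 0.22 = 17.072
  Written test 100 × 0.22 = 22
  Theory 92 × 0.09 = 8.28
Sum = 85.382
85.382 is ≥ 63 and < 88 → Merit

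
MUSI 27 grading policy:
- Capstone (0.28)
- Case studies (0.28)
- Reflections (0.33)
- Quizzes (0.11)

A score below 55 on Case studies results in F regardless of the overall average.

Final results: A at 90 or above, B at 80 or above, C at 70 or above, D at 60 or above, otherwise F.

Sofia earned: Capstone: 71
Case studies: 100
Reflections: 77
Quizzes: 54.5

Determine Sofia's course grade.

Case studies score 100 ≥ 55: minimum met.
Weighted total:
  Capstone 71 × 0.28 = 19.88
  Case studies 100 × 0.28 = 28
  Reflections 77 × 0.33 = 25.41
  Quizzes 54.5 × 0.11 = 5.995
Sum = 79.285
79.285 is ≥ 70 and < 80 → C

C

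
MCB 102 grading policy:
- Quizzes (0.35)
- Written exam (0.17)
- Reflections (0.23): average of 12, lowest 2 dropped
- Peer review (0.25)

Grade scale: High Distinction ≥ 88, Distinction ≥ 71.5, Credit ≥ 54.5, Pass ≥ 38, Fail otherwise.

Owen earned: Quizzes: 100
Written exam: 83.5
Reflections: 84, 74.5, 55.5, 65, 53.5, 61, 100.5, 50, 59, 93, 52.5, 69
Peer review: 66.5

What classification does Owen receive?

Distinction

Reflections: drop 50, 52.5 → average of remaining 10 = 715/10 = 71.5
Weighted total:
  Quizzes 100 × 0.35 = 35
  Written exam 83.5 × 0.17 = 14.195
  Reflections 71.5 × 0.23 = 16.445
  Peer review 66.5 × 0.25 = 16.625
Sum = 82.265
82.265 is ≥ 71.5 and < 88 → Distinction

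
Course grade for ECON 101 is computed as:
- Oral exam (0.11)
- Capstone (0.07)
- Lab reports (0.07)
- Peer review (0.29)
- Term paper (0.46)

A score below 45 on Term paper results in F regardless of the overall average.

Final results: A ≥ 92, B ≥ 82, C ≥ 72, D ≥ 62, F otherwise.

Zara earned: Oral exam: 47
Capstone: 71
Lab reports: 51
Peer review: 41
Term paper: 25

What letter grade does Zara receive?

F

Term paper score 25 < 45: minimum not met.
Weighted total:
  Oral exam 47 × 0.11 = 5.17
  Capstone 71 × 0.07 = 4.97
  Lab reports 51 × 0.07 = 3.57
  Peer review 41 × 0.29 = 11.89
  Term paper 25 × 0.46 = 11.5
Sum = 37.1
Because the Term paper minimum was not met, the result is F.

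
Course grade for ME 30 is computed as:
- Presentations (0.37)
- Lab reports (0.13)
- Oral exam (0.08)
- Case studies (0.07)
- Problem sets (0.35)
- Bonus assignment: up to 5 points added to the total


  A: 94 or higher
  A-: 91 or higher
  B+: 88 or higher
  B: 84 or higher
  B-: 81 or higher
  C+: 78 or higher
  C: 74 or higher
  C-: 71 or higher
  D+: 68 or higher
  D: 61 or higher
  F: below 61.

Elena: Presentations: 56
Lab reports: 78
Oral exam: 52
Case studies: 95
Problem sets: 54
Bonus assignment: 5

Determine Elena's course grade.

Weighted total:
  Presentations 56 × 0.37 = 20.72
  Lab reports 78 × 0.13 = 10.14
  Oral exam 52 × 0.08 = 4.16
  Case studies 95 × 0.07 = 6.65
  Problem sets 54 × 0.35 = 18.9
Sum = 60.57
Bonus assignment: 60.57 + 5 = 65.57
65.57 is ≥ 61 and < 68 → D

D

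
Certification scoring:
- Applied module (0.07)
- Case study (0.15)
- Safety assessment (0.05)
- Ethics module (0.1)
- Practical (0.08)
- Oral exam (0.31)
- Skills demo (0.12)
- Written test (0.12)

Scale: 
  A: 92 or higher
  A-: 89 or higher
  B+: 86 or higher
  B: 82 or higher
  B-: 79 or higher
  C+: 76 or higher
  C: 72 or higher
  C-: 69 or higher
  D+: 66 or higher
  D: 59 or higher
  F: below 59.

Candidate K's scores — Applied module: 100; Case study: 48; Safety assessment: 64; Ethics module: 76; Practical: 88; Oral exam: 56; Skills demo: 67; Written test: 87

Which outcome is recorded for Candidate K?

Weighted total:
  Applied module 100 × 0.07 = 7
  Case study 48 × 0.15 = 7.2
  Safety assessment 64 × 0.05 = 3.2
  Ethics module 76 × 0.1 = 7.6
  Practical 88 × 0.08 = 7.04
  Oral exam 56 × 0.31 = 17.36
  Skills demo 67 × 0.12 = 8.04
  Written test 87 × 0.12 = 10.44
Sum = 67.88
67.88 is ≥ 66 and < 69 → D+

D+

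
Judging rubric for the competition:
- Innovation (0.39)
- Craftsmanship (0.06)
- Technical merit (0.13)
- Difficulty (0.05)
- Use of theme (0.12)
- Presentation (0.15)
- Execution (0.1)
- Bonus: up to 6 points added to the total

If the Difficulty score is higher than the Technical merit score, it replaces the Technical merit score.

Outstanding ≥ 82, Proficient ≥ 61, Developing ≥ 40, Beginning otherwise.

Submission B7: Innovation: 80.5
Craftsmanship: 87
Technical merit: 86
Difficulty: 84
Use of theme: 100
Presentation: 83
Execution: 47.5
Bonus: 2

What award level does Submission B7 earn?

Difficulty (84) ≤ Technical merit (86), so Technical merit stays at 86.
Weighted total:
  Innovation 80.5 × 0.39 = 31.395
  Craftsmanship 87 × 0.06 = 5.22
  Technical merit 86 × 0.13 = 11.18
  Difficulty 84 × 0.05 = 4.2
  Use of theme 100 × 0.12 = 12
  Presentation 83 × 0.15 = 12.45
  Execution 47.5 × 0.1 = 4.75
Sum = 81.195
Bonus: 81.195 + 2 = 83.195
83.195 ≥ 82 → Outstanding

Outstanding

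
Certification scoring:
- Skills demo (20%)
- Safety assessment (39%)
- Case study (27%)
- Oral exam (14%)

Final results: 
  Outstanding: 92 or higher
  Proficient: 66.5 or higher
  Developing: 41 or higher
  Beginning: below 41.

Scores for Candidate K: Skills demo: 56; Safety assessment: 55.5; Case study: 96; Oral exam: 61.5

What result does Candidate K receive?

Proficient

Weighted total:
  Skills demo 56 × 0.2 = 11.2
  Safety assessment 55.5 × 0.39 = 21.645
  Case study 96 × 0.27 = 25.92
  Oral exam 61.5 × 0.14 = 8.61
Sum = 67.375
67.375 is ≥ 66.5 and < 92 → Proficient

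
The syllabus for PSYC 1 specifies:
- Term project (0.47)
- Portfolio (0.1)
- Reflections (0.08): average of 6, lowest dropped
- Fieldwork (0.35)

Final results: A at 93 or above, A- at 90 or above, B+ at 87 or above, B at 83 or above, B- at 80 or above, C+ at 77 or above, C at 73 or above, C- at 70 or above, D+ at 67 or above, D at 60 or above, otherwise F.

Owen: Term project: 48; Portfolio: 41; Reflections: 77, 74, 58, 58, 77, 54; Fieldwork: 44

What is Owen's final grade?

F

Reflections: drop 54 → average of remaining 5 = 344/5 = 68.8
Weighted total:
  Term project 48 × 0.47 = 22.56
  Portfolio 41 × 0.1 = 4.1
  Reflections 68.8 × 0.08 = 5.504
  Fieldwork 44 × 0.35 = 15.4
Sum = 47.564
47.564 < 60 → F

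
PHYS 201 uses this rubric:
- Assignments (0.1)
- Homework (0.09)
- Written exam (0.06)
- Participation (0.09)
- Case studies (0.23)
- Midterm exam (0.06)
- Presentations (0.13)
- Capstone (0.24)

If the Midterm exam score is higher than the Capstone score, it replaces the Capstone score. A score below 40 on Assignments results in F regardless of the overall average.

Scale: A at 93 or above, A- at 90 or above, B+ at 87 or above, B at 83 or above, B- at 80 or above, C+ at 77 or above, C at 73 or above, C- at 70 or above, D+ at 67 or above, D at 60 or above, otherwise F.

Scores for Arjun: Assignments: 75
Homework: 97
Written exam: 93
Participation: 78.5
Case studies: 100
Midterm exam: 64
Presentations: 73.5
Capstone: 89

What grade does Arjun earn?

B

Midterm exam (64) ≤ Capstone (89), so Capstone stays at 89.
Assignments score 75 ≥ 40: minimum met.
Weighted total:
  Assignments 75 × 0.1 = 7.5
  Homework 97 × 0.09 = 8.73
  Written exam 93 × 0.06 = 5.58
  Participation 78.5 × 0.09 = 7.065
  Case studies 100 × 0.23 = 23
  Midterm exam 64 × 0.06 = 3.84
  Presentations 73.5 × 0.13 = 9.555
  Capstone 89 × 0.24 = 21.36
Sum = 86.63
86.63 is ≥ 83 and < 87 → B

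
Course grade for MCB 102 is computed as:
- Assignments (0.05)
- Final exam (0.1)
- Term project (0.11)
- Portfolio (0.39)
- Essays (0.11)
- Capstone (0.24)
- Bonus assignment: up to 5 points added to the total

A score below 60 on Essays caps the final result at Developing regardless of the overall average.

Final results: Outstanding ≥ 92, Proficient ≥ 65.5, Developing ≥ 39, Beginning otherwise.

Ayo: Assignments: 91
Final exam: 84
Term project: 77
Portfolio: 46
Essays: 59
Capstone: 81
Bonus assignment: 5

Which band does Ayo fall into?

Developing

Essays score 59 < 60: minimum not met.
Weighted total:
  Assignments 91 × 0.05 = 4.55
  Final exam 84 × 0.1 = 8.4
  Term project 77 × 0.11 = 8.47
  Portfolio 46 × 0.39 = 17.94
  Essays 59 × 0.11 = 6.49
  Capstone 81 × 0.24 = 19.44
Sum = 65.29
Bonus assignment: 65.29 + 5 = 70.29
70.29 would be Proficient; cap at Developing applies → Developing.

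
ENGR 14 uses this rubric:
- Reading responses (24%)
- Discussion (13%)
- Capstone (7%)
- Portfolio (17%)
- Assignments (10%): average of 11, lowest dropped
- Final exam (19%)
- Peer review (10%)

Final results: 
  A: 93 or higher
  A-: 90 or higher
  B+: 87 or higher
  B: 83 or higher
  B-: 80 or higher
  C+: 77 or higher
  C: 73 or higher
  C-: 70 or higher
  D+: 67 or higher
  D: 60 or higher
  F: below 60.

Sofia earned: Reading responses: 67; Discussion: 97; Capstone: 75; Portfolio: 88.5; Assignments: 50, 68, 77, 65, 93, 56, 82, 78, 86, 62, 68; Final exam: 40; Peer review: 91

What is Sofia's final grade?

Assignments: drop 50 → average of remaining 10 = 735/10 = 73.5
Weighted total:
  Reading responses 67 × 0.24 = 16.08
  Discussion 97 × 0.13 = 12.61
  Capstone 75 × 0.07 = 5.25
  Portfolio 88.5 × 0.17 = 15.045
  Assignments 73.5 × 0.1 = 7.35
  Final exam 40 × 0.19 = 7.6
  Peer review 91 × 0.1 = 9.1
Sum = 73.035
73.035 is ≥ 73 and < 77 → C

C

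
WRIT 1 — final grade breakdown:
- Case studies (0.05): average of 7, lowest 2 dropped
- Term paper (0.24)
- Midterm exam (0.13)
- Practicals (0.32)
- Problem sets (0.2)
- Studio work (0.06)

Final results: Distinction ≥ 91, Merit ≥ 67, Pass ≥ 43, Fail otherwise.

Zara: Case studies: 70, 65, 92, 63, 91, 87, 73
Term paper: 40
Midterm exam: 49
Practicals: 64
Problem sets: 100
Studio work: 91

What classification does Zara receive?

Case studies: drop 63, 65 → average of remaining 5 = 413/5 = 82.6
Weighted total:
  Case studies 82.6 × 0.05 = 4.13
  Term paper 40 × 0.24 = 9.6
  Midterm exam 49 × 0.13 = 6.37
  Practicals 64 × 0.32 = 20.48
  Problem sets 100 × 0.2 = 20
  Studio work 91 × 0.06 = 5.46
Sum = 66.04
66.04 is ≥ 43 and < 67 → Pass

Pass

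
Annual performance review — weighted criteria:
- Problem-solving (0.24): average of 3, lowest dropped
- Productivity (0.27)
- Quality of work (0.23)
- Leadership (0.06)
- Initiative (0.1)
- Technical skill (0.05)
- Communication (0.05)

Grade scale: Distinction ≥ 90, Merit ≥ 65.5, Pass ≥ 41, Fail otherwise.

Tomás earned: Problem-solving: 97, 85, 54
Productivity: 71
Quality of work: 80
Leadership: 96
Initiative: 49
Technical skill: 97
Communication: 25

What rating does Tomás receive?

Merit

Problem-solving: drop 54 → average of remaining 2 = 182/2 = 91
Weighted total:
  Problem-solving 91 × 0.24 = 21.84
  Productivity 71 × 0.27 = 19.17
  Quality of work 80 × 0.23 = 18.4
  Leadership 96 × 0.06 = 5.76
  Initiative 49 × 0.1 = 4.9
  Technical skill 97 × 0.05 = 4.85
  Communication 25 × 0.05 = 1.25
Sum = 76.17
76.17 is ≥ 65.5 and < 90 → Merit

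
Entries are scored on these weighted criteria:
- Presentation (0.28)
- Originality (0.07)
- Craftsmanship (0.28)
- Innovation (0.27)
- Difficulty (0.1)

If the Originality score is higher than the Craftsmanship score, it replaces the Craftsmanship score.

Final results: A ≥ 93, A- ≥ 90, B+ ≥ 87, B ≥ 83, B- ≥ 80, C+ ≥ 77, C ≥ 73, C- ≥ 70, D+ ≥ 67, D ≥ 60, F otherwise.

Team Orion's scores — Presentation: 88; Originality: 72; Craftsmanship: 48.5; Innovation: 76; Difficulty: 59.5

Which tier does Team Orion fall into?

C

Originality (72) > Craftsmanship (48.5), so Craftsmanship counts as 72.
Weighted total:
  Presentation 88 × 0.28 = 24.64
  Originality 72 × 0.07 = 5.04
  Craftsmanship 72 × 0.28 = 20.16
  Innovation 76 × 0.27 = 20.52
  Difficulty 59.5 × 0.1 = 5.95
Sum = 76.31
76.31 is ≥ 73 and < 77 → C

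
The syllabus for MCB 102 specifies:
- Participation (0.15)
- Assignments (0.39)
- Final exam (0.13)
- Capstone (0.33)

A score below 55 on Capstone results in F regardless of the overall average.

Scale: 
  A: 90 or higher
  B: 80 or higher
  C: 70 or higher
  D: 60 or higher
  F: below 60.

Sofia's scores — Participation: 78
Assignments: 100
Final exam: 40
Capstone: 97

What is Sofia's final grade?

B

Capstone score 97 ≥ 55: minimum met.
Weighted total:
  Participation 78 × 0.15 = 11.7
  Assignments 100 × 0.39 = 39
  Final exam 40 × 0.13 = 5.2
  Capstone 97 × 0.33 = 32.01
Sum = 87.91
87.91 is ≥ 80 and < 90 → B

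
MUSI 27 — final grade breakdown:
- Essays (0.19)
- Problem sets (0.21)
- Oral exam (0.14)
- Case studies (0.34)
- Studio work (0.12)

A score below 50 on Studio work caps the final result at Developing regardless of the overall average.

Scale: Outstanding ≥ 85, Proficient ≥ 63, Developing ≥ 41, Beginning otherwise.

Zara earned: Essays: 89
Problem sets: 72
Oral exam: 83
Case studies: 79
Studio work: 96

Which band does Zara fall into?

Proficient

Studio work score 96 ≥ 50: minimum met.
Weighted total:
  Essays 89 × 0.19 = 16.91
  Problem sets 72 × 0.21 = 15.12
  Oral exam 83 × 0.14 = 11.62
  Case studies 79 × 0.34 = 26.86
  Studio work 96 × 0.12 = 11.52
Sum = 82.03
82.03 is ≥ 63 and < 85 → Proficient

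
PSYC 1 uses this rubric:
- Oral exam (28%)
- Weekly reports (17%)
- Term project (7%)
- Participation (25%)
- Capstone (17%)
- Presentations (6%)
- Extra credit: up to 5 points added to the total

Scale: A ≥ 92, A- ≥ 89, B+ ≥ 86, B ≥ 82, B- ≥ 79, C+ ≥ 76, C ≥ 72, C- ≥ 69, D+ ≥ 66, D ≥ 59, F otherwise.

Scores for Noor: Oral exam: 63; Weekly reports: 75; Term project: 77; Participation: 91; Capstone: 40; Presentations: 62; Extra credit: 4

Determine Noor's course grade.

Weighted total:
  Oral exam 63 × 0.28 = 17.64
  Weekly reports 75 × 0.17 = 12.75
  Term project 77 × 0.07 = 5.39
  Participation 91 × 0.25 = 22.75
  Capstone 40 × 0.17 = 6.8
  Presentations 62 × 0.06 = 3.72
Sum = 69.05
Extra credit: 69.05 + 4 = 73.05
73.05 is ≥ 72 and < 76 → C

C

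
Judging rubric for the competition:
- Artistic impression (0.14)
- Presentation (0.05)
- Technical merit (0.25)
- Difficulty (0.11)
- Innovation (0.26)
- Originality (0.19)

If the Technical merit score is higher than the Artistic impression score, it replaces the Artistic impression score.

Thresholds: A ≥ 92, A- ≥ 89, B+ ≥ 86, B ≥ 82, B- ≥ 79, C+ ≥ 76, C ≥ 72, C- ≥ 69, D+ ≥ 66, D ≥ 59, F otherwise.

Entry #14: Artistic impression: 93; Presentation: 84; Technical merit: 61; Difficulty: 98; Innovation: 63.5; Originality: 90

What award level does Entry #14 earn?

C+

Technical merit (61) ≤ Artistic impression (93), so Artistic impression stays at 93.
Weighted total:
  Artistic impression 93 × 0.14 = 13.02
  Presentation 84 × 0.05 = 4.2
  Technical merit 61 × 0.25 = 15.25
  Difficulty 98 × 0.11 = 10.78
  Innovation 63.5 × 0.26 = 16.51
  Originality 90 × 0.19 = 17.1
Sum = 76.86
76.86 is ≥ 76 and < 79 → C+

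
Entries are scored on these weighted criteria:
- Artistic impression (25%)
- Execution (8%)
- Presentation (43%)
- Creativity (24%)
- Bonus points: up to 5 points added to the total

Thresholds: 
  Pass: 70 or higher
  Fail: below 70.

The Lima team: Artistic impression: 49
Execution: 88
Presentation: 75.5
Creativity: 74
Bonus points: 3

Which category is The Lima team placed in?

Weighted total:
  Artistic impression 49 × 0.25 = 12.25
  Execution 88 × 0.08 = 7.04
  Presentation 75.5 × 0.43 = 32.465
  Creativity 74 × 0.24 = 17.76
Sum = 69.515
Bonus points: 69.515 + 3 = 72.515
72.515 ≥ 70 → Pass

Pass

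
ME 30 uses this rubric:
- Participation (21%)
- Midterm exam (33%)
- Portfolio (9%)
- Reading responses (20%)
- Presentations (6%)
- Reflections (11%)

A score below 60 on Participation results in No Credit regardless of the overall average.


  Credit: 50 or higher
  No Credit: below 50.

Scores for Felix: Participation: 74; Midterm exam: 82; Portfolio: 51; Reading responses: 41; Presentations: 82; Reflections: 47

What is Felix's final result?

Credit

Participation score 74 ≥ 60: minimum met.
Weighted total:
  Participation 74 × 0.21 = 15.54
  Midterm exam 82 × 0.33 = 27.06
  Portfolio 51 × 0.09 = 4.59
  Reading responses 41 × 0.2 = 8.2
  Presentations 82 × 0.06 = 4.92
  Reflections 47 × 0.11 = 5.17
Sum = 65.48
65.48 ≥ 50 → Credit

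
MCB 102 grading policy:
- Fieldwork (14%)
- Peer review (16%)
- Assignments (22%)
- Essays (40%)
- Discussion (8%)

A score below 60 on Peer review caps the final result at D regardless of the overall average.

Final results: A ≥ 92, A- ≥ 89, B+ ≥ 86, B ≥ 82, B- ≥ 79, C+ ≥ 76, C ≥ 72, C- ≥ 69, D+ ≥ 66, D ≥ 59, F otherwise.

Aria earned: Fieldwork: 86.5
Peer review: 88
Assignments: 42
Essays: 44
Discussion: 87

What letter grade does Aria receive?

Peer review score 88 ≥ 60: minimum met.
Weighted total:
  Fieldwork 86.5 × 0.14 = 12.11
  Peer review 88 × 0.16 = 14.08
  Assignments 42 × 0.22 = 9.24
  Essays 44 × 0.4 = 17.6
  Discussion 87 × 0.08 = 6.96
Sum = 59.99
59.99 is ≥ 59 and < 66 → D

D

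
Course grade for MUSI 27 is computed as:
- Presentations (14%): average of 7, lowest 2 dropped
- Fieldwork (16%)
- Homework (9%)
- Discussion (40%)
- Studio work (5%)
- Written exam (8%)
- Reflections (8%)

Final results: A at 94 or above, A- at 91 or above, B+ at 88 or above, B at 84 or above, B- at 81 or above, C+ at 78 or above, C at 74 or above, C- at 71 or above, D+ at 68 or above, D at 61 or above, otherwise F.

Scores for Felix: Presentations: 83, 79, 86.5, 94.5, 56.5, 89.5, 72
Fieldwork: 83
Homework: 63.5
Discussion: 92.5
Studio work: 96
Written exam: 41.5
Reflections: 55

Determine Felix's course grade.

C+

Presentations: drop 56.5, 72 → average of remaining 5 = 432.5/5 = 86.5
Weighted total:
  Presentations 86.5 × 0.14 = 12.11
  Fieldwork 83 × 0.16 = 13.28
  Homework 63.5 × 0.09 = 5.715
  Discussion 92.5 × 0.4 = 37
  Studio work 96 × 0.05 = 4.8
  Written exam 41.5 × 0.08 = 3.32
  Reflections 55 × 0.08 = 4.4
Sum = 80.625
80.625 is ≥ 78 and < 81 → C+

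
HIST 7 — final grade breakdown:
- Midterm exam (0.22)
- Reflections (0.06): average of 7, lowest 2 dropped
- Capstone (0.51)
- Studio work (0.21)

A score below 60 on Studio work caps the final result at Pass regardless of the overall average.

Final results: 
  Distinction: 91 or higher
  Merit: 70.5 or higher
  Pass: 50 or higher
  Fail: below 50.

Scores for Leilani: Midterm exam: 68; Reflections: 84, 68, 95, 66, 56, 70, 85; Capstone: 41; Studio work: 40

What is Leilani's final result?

Fail

Reflections: drop 56, 66 → average of remaining 5 = 402/5 = 80.4
Studio work score 40 < 60: minimum not met.
Weighted total:
  Midterm exam 68 × 0.22 = 14.96
  Reflections 80.4 × 0.06 = 4.824
  Capstone 41 × 0.51 = 20.91
  Studio work 40 × 0.21 = 8.4
Sum = 49.094
49.094 would be Fail; cap at Pass applies → Fail.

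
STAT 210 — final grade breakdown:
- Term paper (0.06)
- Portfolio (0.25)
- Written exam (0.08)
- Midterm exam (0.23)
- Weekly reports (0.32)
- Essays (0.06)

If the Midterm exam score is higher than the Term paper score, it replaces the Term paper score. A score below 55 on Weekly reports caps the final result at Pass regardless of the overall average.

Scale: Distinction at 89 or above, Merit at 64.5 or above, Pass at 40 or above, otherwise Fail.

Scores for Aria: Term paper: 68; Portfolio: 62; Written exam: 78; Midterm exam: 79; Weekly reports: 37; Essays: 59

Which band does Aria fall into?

Pass

Midterm exam (79) > Term paper (68), so Term paper counts as 79.
Weekly reports score 37 < 55: minimum not met.
Weighted total:
  Term paper 79 × 0.06 = 4.74
  Portfolio 62 × 0.25 = 15.5
  Written exam 78 × 0.08 = 6.24
  Midterm exam 79 × 0.23 = 18.17
  Weekly reports 37 × 0.32 = 11.84
  Essays 59 × 0.06 = 3.54
Sum = 60.03
60.03 would be Pass; cap at Pass applies → Pass.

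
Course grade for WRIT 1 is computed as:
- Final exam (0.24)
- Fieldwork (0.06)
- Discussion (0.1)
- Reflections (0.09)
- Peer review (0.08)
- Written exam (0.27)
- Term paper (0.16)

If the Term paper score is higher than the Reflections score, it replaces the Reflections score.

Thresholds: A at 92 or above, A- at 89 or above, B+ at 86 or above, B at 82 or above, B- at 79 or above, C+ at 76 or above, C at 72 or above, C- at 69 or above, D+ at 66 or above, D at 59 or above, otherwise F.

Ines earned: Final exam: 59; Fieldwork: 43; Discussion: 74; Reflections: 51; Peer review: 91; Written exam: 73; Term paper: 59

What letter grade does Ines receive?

D

Term paper (59) > Reflections (51), so Reflections counts as 59.
Weighted total:
  Final exam 59 × 0.24 = 14.16
  Fieldwork 43 × 0.06 = 2.58
  Discussion 74 × 0.1 = 7.4
  Reflections 59 × 0.09 = 5.31
  Peer review 91 × 0.08 = 7.28
  Written exam 73 × 0.27 = 19.71
  Term paper 59 × 0.16 = 9.44
Sum = 65.88
65.88 is ≥ 59 and < 66 → D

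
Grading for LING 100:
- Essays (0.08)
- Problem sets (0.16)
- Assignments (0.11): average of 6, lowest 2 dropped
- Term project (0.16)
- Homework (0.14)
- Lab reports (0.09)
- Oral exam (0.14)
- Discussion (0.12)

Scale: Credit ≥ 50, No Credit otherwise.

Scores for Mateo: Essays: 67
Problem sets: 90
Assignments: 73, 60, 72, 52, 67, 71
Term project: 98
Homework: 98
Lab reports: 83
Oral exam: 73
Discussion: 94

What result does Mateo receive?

Assignments: drop 52, 60 → average of remaining 4 = 283/4 = 70.75
Weighted total:
  Essays 67 × 0.08 = 5.36
  Problem sets 90 × 0.16 = 14.4
  Assignments 70.75 × 0.11 = 7.7825
  Term project 98 × 0.16 = 15.68
  Homework 98 × 0.14 = 13.72
  Lab reports 83 × 0.09 = 7.47
  Oral exam 73 × 0.14 = 10.22
  Discussion 94 × 0.12 = 11.28
Sum = 85.9125
85.9125 ≥ 50 → Credit

Credit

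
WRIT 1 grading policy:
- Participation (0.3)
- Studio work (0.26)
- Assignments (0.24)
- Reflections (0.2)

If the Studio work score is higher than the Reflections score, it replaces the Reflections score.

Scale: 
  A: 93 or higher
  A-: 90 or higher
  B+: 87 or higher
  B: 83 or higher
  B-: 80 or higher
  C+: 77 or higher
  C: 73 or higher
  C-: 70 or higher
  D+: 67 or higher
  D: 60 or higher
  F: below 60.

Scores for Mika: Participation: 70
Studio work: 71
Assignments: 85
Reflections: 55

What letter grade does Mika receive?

C

Studio work (71) > Reflections (55), so Reflections counts as 71.
Weighted total:
  Participation 70 × 0.3 = 21
  Studio work 71 × 0.26 = 18.46
  Assignments 85 × 0.24 = 20.4
  Reflections 71 × 0.2 = 14.2
Sum = 74.06
74.06 is ≥ 73 and < 77 → C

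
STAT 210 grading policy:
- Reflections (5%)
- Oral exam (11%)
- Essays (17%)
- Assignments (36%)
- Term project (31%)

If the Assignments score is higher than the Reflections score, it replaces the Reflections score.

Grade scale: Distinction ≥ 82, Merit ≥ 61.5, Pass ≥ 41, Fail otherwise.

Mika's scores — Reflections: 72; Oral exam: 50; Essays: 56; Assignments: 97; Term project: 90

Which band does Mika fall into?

Distinction

Assignments (97) > Reflections (72), so Reflections counts as 97.
Weighted total:
  Reflections 97 × 0.05 = 4.85
  Oral exam 50 × 0.11 = 5.5
  Essays 56 × 0.17 = 9.52
  Assignments 97 × 0.36 = 34.92
  Term project 90 × 0.31 = 27.9
Sum = 82.69
82.69 ≥ 82 → Distinction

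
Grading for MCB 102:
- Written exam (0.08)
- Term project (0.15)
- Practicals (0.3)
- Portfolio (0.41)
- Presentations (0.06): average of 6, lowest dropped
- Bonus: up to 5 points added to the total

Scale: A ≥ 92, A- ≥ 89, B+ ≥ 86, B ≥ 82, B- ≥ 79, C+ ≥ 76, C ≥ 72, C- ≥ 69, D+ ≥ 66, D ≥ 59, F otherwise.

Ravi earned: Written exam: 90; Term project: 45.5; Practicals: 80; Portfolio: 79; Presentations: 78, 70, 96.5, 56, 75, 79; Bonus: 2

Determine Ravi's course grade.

C+

Presentations: drop 56 → average of remaining 5 = 398.5/5 = 79.7
Weighted total:
  Written exam 90 × 0.08 = 7.2
  Term project 45.5 × 0.15 = 6.825
  Practicals 80 × 0.3 = 24
  Portfolio 79 × 0.41 = 32.39
  Presentations 79.7 × 0.06 = 4.782
Sum = 75.197
Bonus: 75.197 + 2 = 77.197
77.197 is ≥ 76 and < 79 → C+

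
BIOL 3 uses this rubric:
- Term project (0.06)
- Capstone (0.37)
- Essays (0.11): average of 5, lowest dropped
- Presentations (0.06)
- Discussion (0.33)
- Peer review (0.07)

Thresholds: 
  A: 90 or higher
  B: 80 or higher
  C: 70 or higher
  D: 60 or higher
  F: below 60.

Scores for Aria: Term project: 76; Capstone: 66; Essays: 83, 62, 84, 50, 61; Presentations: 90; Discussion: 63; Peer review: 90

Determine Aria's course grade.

Essays: drop 50 → average of remaining 4 = 290/4 = 72.5
Weighted total:
  Term project 76 × 0.06 = 4.56
  Capstone 66 × 0.37 = 24.42
  Essays 72.5 × 0.11 = 7.975
  Presentations 90 × 0.06 = 5.4
  Discussion 63 × 0.33 = 20.79
  Peer review 90 × 0.07 = 6.3
Sum = 69.445
69.445 is ≥ 60 and < 70 → D

D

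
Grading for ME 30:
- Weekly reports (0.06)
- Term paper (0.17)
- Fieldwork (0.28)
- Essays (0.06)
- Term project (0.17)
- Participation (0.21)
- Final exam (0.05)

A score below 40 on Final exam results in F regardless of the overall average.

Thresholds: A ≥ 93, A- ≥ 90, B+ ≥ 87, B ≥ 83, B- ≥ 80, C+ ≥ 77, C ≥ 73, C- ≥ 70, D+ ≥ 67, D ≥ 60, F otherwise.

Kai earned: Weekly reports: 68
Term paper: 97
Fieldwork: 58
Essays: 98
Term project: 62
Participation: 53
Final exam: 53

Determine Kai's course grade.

D+

Final exam score 53 ≥ 40: minimum met.
Weighted total:
  Weekly reports 68 × 0.06 = 4.08
  Term paper 97 × 0.17 = 16.49
  Fieldwork 58 × 0.28 = 16.24
  Essays 98 × 0.06 = 5.88
  Term project 62 × 0.17 = 10.54
  Participation 53 × 0.21 = 11.13
  Final exam 53 × 0.05 = 2.65
Sum = 67.01
67.01 is ≥ 67 and < 70 → D+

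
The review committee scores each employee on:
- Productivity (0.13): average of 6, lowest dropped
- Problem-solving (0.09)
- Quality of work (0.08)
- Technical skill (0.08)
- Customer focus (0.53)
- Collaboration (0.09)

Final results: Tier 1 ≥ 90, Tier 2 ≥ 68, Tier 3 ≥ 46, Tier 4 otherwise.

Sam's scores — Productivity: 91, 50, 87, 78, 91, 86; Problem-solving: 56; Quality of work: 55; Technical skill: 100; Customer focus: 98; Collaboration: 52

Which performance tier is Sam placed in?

Tier 2

Productivity: drop 50 → average of remaining 5 = 433/5 = 86.6
Weighted total:
  Productivity 86.6 × 0.13 = 11.258
  Problem-solving 56 × 0.09 = 5.04
  Quality of work 55 × 0.08 = 4.4
  Technical skill 100 × 0.08 = 8
  Customer focus 98 × 0.53 = 51.94
  Collaboration 52 × 0.09 = 4.68
Sum = 85.318
85.318 is ≥ 68 and < 90 → Tier 2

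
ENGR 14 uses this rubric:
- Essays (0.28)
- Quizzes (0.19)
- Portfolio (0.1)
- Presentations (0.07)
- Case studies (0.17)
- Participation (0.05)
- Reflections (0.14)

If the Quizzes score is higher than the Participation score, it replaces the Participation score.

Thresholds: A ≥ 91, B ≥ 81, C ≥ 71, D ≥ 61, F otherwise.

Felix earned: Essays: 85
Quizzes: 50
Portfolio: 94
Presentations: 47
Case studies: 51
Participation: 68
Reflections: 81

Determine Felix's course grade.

Quizzes (50) ≤ Participation (68), so Participation stays at 68.
Weighted total:
  Essays 85 × 0.28 = 23.8
  Quizzes 50 × 0.19 = 9.5
  Portfolio 94 × 0.1 = 9.4
  Presentations 47 × 0.07 = 3.29
  Case studies 51 × 0.17 = 8.67
  Participation 68 × 0.05 = 3.4
  Reflections 81 × 0.14 = 11.34
Sum = 69.4
69.4 is ≥ 61 and < 71 → D

D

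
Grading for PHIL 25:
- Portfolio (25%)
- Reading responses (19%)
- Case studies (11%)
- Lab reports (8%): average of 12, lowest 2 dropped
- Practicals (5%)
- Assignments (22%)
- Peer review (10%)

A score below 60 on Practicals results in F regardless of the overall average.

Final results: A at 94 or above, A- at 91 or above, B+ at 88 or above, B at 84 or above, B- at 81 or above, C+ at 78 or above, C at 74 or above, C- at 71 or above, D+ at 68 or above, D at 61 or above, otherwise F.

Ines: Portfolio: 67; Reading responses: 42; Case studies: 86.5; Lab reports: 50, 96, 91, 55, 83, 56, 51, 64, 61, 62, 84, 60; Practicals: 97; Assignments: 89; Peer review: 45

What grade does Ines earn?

Lab reports: drop 50, 51 → average of remaining 10 = 712/10 = 71.2
Practicals score 97 ≥ 60: minimum met.
Weighted total:
  Portfolio 67 × 0.25 = 16.75
  Reading responses 42 × 0.19 = 7.98
  Case studies 86.5 × 0.11 = 9.515
  Lab reports 71.2 × 0.08 = 5.696
  Practicals 97 × 0.05 = 4.85
  Assignments 89 × 0.22 = 19.58
  Peer review 45 × 0.1 = 4.5
Sum = 68.871
68.871 is ≥ 68 and < 71 → D+

D+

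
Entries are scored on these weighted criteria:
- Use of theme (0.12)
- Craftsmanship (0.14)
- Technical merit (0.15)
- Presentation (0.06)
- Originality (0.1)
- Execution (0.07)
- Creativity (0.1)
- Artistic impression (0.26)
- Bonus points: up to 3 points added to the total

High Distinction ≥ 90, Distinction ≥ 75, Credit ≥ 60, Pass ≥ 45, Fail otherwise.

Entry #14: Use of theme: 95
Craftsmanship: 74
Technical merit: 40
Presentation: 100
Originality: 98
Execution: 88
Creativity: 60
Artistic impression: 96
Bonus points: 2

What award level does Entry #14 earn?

Distinction

Weighted total:
  Use of theme 95 × 0.12 = 11.4
  Craftsmanship 74 × 0.14 = 10.36
  Technical merit 40 × 0.15 = 6
  Presentation 100 × 0.06 = 6
  Originality 98 × 0.1 = 9.8
  Execution 88 × 0.07 = 6.16
  Creativity 60 × 0.1 = 6
  Artistic impression 96 × 0.26 = 24.96
Sum = 80.68
Bonus points: 80.68 + 2 = 82.68
82.68 is ≥ 75 and < 90 → Distinction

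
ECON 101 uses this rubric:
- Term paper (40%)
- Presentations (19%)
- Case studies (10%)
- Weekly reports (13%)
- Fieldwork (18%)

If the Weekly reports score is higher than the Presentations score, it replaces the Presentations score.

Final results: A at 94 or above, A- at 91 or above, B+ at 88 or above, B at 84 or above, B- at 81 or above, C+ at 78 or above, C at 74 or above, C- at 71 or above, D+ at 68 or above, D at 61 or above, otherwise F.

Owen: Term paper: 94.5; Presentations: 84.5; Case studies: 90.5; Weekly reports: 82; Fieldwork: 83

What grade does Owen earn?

Weekly reports (82) ≤ Presentations (84.5), so Presentations stays at 84.5.
Weighted total:
  Term paper 94.5 × 0.4 = 37.8
  Presentations 84.5 × 0.19 = 16.055
  Case studies 90.5 × 0.1 = 9.05
  Weekly reports 82 × 0.13 = 10.66
  Fieldwork 83 × 0.18 = 14.94
Sum = 88.505
88.505 is ≥ 88 and < 91 → B+

B+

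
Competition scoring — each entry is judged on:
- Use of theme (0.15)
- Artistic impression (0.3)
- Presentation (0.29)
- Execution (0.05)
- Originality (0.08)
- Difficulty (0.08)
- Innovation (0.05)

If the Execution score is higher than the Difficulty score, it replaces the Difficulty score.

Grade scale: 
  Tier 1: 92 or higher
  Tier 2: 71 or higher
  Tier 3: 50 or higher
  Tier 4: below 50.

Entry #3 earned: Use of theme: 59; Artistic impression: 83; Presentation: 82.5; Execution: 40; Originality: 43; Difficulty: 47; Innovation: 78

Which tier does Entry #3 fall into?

Tier 3

Execution (40) ≤ Difficulty (47), so Difficulty stays at 47.
Weighted total:
  Use of theme 59 × 0.15 = 8.85
  Artistic impression 83 × 0.3 = 24.9
  Presentation 82.5 × 0.29 = 23.925
  Execution 40 × 0.05 = 2
  Originality 43 × 0.08 = 3.44
  Difficulty 47 × 0.08 = 3.76
  Innovation 78 × 0.05 = 3.9
Sum = 70.775
70.775 is ≥ 50 and < 71 → Tier 3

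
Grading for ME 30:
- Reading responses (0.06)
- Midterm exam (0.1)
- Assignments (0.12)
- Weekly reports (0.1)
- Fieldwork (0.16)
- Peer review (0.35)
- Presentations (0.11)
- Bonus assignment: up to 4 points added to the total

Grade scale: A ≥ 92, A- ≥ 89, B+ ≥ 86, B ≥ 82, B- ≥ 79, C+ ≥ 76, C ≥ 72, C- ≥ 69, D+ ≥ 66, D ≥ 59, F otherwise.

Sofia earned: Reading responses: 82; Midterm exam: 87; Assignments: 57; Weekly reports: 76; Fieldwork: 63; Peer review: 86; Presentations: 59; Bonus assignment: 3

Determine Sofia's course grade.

Weighted total:
  Reading responses 82 × 0.06 = 4.92
  Midterm exam 87 × 0.1 = 8.7
  Assignments 57 × 0.12 = 6.84
  Weekly reports 76 × 0.1 = 7.6
  Fieldwork 63 × 0.16 = 10.08
  Peer review 86 × 0.35 = 30.1
  Presentations 59 × 0.11 = 6.49
Sum = 74.73
Bonus assignment: 74.73 + 3 = 77.73
77.73 is ≥ 76 and < 79 → C+

C+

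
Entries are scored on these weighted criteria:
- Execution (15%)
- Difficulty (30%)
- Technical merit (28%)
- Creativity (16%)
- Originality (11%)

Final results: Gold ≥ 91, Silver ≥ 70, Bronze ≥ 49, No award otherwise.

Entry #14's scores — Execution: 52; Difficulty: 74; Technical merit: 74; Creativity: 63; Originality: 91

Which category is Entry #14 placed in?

Silver

Weighted total:
  Execution 52 × 0.15 = 7.8
  Difficulty 74 × 0.3 = 22.2
  Technical merit 74 × 0.28 = 20.72
  Creativity 63 × 0.16 = 10.08
  Originality 91 × 0.11 = 10.01
Sum = 70.81
70.81 is ≥ 70 and < 91 → Silver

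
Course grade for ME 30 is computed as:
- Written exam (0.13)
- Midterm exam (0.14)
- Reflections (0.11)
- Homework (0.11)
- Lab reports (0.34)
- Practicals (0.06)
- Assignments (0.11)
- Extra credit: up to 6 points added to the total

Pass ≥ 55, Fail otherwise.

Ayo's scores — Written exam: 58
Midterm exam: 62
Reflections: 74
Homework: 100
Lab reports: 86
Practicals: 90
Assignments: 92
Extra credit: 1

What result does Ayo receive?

Pass

Weighted total:
  Written exam 58 × 0.13 = 7.54
  Midterm exam 62 × 0.14 = 8.68
  Reflections 74 × 0.11 = 8.14
  Homework 100 × 0.11 = 11
  Lab reports 86 × 0.34 = 29.24
  Practicals 90 × 0.06 = 5.4
  Assignments 92 × 0.11 = 10.12
Sum = 80.12
Extra credit: 80.12 + 1 = 81.12
81.12 ≥ 55 → Pass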